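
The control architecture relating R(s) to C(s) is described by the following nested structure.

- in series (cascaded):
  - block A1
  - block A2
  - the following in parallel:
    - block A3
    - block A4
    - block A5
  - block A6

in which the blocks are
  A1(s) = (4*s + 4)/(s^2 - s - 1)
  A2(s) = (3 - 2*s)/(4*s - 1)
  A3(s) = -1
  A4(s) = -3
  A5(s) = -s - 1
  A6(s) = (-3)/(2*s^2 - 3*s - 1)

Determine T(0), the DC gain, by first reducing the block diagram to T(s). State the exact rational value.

First reduce the diagram to T(s).

Step 1. add A3, A4, A5 (parallel); result -s - 5
Step 2. multiply A1, A2, (A3+A4+A5), A6 (series); result (-24*s^3 - 108*s^2 + 96*s + 180)/(8*s^5 - 22*s^4 + 5*s^3 + 16*s^2 - 1)
That last expression is T(s); at s = 0 only the constant terms survive, so T(0) = 180/(-1) = -180.

Answer: -180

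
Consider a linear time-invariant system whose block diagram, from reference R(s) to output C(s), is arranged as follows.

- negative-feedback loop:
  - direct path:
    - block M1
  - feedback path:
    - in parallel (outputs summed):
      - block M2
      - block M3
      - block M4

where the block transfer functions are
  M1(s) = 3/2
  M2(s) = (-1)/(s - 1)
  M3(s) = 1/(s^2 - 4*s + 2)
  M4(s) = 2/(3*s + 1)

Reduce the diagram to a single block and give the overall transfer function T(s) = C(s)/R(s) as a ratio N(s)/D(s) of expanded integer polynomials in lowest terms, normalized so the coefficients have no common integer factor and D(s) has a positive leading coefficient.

(1) combine M2, M3, M4 in parallel: (-s^3 + 4*s^2 + 8*s - 7)/(3*s^4 - 14*s^3 + 13*s^2 - 2)
(2) apply the feedback formula to M1, (M2+M3+M4), which is the overall transfer function T(s) = C(s)/R(s) in lowest terms

Hence the answer: (9*s^4 - 42*s^3 + 39*s^2 - 6)/(6*s^4 - 31*s^3 + 38*s^2 + 24*s - 25)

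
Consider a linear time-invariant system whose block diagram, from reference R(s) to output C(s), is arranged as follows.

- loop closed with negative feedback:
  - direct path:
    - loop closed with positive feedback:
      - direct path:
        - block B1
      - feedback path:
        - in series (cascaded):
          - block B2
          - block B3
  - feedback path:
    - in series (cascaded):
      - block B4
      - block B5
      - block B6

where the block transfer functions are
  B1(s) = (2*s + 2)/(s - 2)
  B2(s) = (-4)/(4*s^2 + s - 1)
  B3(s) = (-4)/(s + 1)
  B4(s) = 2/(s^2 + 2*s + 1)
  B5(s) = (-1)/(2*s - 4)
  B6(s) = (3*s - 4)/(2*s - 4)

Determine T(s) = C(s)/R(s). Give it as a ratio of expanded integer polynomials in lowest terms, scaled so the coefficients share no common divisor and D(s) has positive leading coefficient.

Answer: (8*s^6 - 14*s^5 - 30*s^4 + 30*s^3 + 46*s^2 - 8)/(4*s^6 - 19*s^5 + 18*s^4 - 17*s^3 + 75*s^2 - 5*s - 124)

Working:
Step 1. reduce the series chain B2, B3 gives 16/(4*s^3 + 5*s^2 - 1)
Step 2. feedback reduction of B1, (B2*B3) gives (8*s^3 + 10*s^2 - 2)/(4*s^3 - 7*s^2 - 3*s - 30)
Step 3. reduce the series chain B4, B5, B6 gives (4 - 3*s)/(2*s^4 - 4*s^3 - 6*s^2 + 8*s + 8)
Step 4. apply the feedback formula to [B1/(1-B1*(B2*B3))], (B4*B5*B6): this yields T(s), and no further normalization is needed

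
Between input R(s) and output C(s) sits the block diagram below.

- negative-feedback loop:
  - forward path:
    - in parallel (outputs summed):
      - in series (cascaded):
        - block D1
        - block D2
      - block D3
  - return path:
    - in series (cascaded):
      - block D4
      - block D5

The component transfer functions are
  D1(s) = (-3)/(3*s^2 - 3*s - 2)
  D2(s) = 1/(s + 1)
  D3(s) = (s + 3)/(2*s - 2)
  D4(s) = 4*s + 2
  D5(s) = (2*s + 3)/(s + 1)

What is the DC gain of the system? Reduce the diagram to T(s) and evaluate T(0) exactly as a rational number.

1. series reduction of D1, D2; result (-3)/(3*s^3 - 5*s - 2)
2. parallel reduction of (D1*D2), D3; result (3*s^4 + 9*s^3 - 5*s^2 - 23*s)/(6*s^4 - 6*s^3 - 10*s^2 + 6*s + 4)
3. cascade D4, D5; result (8*s^2 + 16*s + 6)/(s + 1)
4. collapse the loop (((D1*D2)+D3) forward, (D4*D5) return); result (3*s^5 + 12*s^4 + 4*s^3 - 28*s^2 - 23*s)/(24*s^6 + 126*s^5 + 122*s^4 - 226*s^3 - 402*s^2 - 128*s + 4)
That last expression is T(s); at s = 0 only the constant terms survive, so T(0) = 0/4 = 0.

Answer: 0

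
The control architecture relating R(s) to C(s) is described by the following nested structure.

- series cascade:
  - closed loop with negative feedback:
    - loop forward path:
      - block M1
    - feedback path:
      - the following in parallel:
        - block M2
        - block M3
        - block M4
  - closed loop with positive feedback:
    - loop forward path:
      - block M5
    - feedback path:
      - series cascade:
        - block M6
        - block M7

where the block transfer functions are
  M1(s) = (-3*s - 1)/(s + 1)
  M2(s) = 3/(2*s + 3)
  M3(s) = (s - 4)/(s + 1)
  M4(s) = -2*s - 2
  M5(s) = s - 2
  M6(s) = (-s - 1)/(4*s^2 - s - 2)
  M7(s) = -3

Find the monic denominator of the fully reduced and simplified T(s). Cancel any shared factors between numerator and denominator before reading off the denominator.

Reducing step by step:

[1] parallel reduction of M2, M3, M4 gives (-4*s^3 - 12*s^2 - 18*s - 15)/(2*s^2 + 5*s + 3)
[2] apply the feedback formula to M1, (M2+M3+M4) gives (-6*s^3 - 17*s^2 - 14*s - 3)/(12*s^4 + 42*s^3 + 73*s^2 + 71*s + 18)
[3] combine M6, M7 in series gives (3*s + 3)/(4*s^2 - s - 2)
[4] apply the feedback formula to M5, (M6*M7) gives (4*s^3 - 9*s^2 + 4)/(s^2 + 2*s + 4)
[5] series reduction of [M1/(1+M1*(M2+M3+M4))], [M5/(1-M5*(M6*M7))] gives (-24*s^6 - 14*s^5 + 97*s^4 + 90*s^3 - 41*s^2 - 56*s - 12)/(12*s^6 + 66*s^5 + 205*s^4 + 385*s^3 + 452*s^2 + 320*s + 72)
No further cancellation is possible in the step-5 result, so that is T(s). Its denominator becomes monic after dividing by the leading coefficient 12.

Answer: s^6 + 11*s^5/2 + 205*s^4/12 + 385*s^3/12 + 113*s^2/3 + 80*s/3 + 6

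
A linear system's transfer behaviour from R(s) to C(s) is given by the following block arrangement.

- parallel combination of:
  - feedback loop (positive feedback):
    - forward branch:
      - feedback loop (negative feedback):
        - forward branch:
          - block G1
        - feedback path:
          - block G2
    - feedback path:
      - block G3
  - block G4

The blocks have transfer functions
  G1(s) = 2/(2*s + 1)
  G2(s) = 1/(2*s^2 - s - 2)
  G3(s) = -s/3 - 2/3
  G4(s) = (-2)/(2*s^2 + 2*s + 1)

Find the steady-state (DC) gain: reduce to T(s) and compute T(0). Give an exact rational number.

The answer is -1/2.

Reasoning:
(1) reduce the feedback loop with forward G1 and return G2: (4*s^2 - 2*s - 4)/(4*s^3 - 5*s)
(2) apply the feedback formula to [G1/(1+G1*G2)], G3: (12*s^2 - 6*s - 12)/(16*s^3 + 6*s^2 - 23*s - 8)
(3) add [[G1/(1+G1*G2)]/(1-[G1/(1+G1*G2)]*G3)], G4 (parallel): (24*s^4 - 20*s^3 - 36*s^2 + 16*s + 4)/(32*s^5 + 44*s^4 - 18*s^3 - 56*s^2 - 39*s - 8)
That last expression is T(s); at s = 0 only the constant terms survive, so T(0) = 4/(-8) = -1/2.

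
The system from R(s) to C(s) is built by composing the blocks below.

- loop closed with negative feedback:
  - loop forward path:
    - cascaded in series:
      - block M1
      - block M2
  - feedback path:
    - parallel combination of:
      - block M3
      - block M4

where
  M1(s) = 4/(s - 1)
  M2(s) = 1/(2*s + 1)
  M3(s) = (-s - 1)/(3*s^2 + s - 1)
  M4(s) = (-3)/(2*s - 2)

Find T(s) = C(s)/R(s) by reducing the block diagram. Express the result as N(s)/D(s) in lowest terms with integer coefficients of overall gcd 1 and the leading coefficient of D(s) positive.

Step 1: cascade M1, M2 gives 4/(2*s^2 - s - 1)
Step 2: combine M3, M4 in parallel gives (-11*s^2 - 3*s + 5)/(6*s^3 - 4*s^2 - 4*s + 2)
Step 3: apply the feedback formula to (M1*M2), (M3+M4), giving the overall T(s)

Therefore the answer is (12*s^3 - 8*s^2 - 8*s + 4)/(6*s^5 - 7*s^4 - 5*s^3 - 16*s^2 - 5*s + 9).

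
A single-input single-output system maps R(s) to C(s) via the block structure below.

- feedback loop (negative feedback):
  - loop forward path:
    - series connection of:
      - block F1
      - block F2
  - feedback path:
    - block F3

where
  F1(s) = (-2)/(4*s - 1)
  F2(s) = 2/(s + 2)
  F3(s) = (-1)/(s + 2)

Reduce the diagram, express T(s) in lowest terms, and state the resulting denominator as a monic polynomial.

Step 1. multiply F1, F2 (series); result (-4)/(4*s^2 + 7*s - 2)
Step 2. collapse the loop ((F1*F2) forward, F3 return); result (-4*s - 8)/(4*s^3 + 15*s^2 + 12*s)
Step 2 gives the fully reduced T(s), with no common factor left to cancel. The denominator's leading coefficient is 4, so divide each of its coefficients by 4 to get the monic form.

Answer: s^3 + 15*s^2/4 + 3*s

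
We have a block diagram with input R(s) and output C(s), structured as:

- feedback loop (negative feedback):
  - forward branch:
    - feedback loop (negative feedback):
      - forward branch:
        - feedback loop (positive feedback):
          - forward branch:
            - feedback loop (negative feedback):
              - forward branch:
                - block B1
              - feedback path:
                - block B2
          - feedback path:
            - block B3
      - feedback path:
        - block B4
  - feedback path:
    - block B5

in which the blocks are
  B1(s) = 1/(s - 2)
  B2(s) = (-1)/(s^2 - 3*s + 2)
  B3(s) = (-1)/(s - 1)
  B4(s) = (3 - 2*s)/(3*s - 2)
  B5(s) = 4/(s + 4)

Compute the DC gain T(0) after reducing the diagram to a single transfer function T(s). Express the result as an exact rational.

Reducing step by step:

Step 1: feedback reduction of B1, B2; result (s^2 - 3*s + 2)/(s^3 - 5*s^2 + 8*s - 5)
Step 2: collapse the loop ([B1/(1+B1*B2)] forward, B3 return); result (s^2 - 3*s + 2)/(s^3 - 5*s^2 + 9*s - 7)
Step 3: close the feedback loop around [[B1/(1+B1*B2)]/(1-[B1/(1+B1*B2)]*B3)], B4; result (3*s^3 - 11*s^2 + 12*s - 4)/(3*s^4 - 19*s^3 + 46*s^2 - 52*s + 20)
Step 4: feedback reduction of [[[B1/(1+B1*B2)]/(1-[B1/(1+B1*B2)]*B3)]/(1+[[B1/(1+B1*B2)]/(1-[B1/(1+B1*B2)]*B3)]*B4)], B5; result (3*s^4 + s^3 - 32*s^2 + 44*s - 16)/(3*s^5 - 7*s^4 - 18*s^3 + 88*s^2 - 140*s + 64)
The step-4 result is T(s). Setting s = 0: T(0) = -16/64 = -1/4.

Answer: -1/4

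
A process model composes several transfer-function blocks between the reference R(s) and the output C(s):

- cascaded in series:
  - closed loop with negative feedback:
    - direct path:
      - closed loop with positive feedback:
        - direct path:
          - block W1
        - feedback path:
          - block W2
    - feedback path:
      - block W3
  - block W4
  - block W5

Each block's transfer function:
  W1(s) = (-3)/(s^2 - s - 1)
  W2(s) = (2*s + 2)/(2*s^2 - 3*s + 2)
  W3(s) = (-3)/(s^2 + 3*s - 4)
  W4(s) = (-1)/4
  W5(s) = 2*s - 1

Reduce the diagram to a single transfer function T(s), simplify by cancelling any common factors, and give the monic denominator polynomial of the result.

Answer: s^6 + s^5/2 - 10*s^4 + 18*s^3 + 31*s^2/2 - 43*s/2 + 1

Working:
Step 1 - feedback reduction of W1, W2 = (-6*s^2 + 9*s - 6)/(2*s^4 - 5*s^3 + 3*s^2 + 7*s + 4)
Step 2 - close the feedback loop around [W1/(1-W1*W2)], W3 = (-6*s^4 - 9*s^3 + 45*s^2 - 54*s + 24)/(2*s^6 + s^5 - 20*s^4 + 36*s^3 + 31*s^2 - 43*s + 2)
Step 3 - reduce the series chain [[W1/(1-W1*W2)]/(1+[W1/(1-W1*W2)]*W3)], W4, W5 = (12*s^5 + 12*s^4 - 99*s^3 + 153*s^2 - 102*s + 24)/(8*s^6 + 4*s^5 - 80*s^4 + 144*s^3 + 124*s^2 - 172*s + 8)
That last expression is T(s), already simplified. Scaling its denominator by 1/8 (the reciprocal of the leading coefficient) yields the monic denominator.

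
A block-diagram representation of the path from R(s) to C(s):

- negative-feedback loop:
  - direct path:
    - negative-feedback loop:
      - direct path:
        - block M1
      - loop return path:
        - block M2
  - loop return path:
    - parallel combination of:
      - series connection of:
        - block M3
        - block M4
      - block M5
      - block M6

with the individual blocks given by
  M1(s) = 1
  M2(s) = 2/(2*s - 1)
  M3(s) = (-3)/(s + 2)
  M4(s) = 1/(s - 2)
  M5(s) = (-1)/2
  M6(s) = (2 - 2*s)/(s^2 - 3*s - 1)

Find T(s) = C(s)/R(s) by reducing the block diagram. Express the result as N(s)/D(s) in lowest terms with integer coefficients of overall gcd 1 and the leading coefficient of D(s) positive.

Step 1. feedback reduction of M1, M2, giving (2*s - 1)/(2*s + 1)
Step 2. series reduction of M3, M4, giving (-3)/(s^2 - 4)
Step 3. add (M3*M4), M5, M6 (parallel), giving (-s^4 - s^3 + 3*s^2 + 22*s - 14)/(2*s^4 - 6*s^3 - 10*s^2 + 24*s + 8)
Step 4. reduce the feedback loop with forward [M1/(1+M1*M2)] and return ((M3*M4)+M5+M6): this yields T(s), and no further normalization is needed

Hence the answer: (4*s^5 - 14*s^4 - 14*s^3 + 58*s^2 - 8*s - 8)/(2*s^5 - 11*s^4 - 19*s^3 + 79*s^2 - 10*s + 22)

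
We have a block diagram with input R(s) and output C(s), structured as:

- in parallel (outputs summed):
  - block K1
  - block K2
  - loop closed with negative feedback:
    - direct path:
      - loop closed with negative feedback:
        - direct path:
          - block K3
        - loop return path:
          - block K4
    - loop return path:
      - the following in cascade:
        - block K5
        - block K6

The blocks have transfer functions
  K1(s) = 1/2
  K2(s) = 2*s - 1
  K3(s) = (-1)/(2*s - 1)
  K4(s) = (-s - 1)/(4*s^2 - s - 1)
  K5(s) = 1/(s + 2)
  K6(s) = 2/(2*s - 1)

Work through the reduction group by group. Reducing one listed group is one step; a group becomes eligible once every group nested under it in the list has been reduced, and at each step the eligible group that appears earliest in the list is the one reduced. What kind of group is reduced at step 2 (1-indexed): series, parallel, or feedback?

Answer: series

Working:
Step 1. feedback reduction of K3, K4
Step 2. reduce the series chain K5, K6
Step 3. reduce the feedback loop with forward [K3/(1+K3*K4)] and return (K5*K6)
Step 4. add K1, K2, [[K3/(1+K3*K4)]/(1+[K3/(1+K3*K4)]*(K5*K6))] (parallel)
Step 2 collapses a series group.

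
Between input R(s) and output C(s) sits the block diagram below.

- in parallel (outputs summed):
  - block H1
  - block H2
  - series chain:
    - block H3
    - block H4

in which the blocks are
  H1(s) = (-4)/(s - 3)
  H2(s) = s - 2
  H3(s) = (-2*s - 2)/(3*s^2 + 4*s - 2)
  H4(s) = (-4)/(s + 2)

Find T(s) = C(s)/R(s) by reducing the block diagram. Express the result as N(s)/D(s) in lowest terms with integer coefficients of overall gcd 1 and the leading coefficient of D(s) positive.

Step 1 - multiply H3, H4 (series), giving (8*s + 8)/(3*s^3 + 10*s^2 + 6*s - 4)
Step 2 - reduce the parallel group H1, H2, (H3*H4), which is the overall transfer function T(s) = C(s)/R(s) in lowest terms

Answer: (3*s^5 - 5*s^4 - 38*s^3 - 6*s^2 + 16*s - 32)/(3*s^4 + s^3 - 24*s^2 - 22*s + 12)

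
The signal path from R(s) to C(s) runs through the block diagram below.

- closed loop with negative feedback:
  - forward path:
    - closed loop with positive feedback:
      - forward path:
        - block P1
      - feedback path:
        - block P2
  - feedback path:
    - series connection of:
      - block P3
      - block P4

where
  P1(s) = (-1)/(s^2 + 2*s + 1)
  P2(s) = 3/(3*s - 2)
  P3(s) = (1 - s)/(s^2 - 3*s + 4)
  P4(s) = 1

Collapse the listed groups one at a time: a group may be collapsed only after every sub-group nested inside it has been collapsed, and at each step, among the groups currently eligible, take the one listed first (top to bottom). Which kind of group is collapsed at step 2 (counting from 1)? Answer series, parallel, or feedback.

The answer is series.

Reasoning:
Step 1 - close the feedback loop around P1, P2
Step 2 - series reduction of P3, P4
Step 3 - feedback reduction of [P1/(1-P1*P2)], (P3*P4)
Step 2: series.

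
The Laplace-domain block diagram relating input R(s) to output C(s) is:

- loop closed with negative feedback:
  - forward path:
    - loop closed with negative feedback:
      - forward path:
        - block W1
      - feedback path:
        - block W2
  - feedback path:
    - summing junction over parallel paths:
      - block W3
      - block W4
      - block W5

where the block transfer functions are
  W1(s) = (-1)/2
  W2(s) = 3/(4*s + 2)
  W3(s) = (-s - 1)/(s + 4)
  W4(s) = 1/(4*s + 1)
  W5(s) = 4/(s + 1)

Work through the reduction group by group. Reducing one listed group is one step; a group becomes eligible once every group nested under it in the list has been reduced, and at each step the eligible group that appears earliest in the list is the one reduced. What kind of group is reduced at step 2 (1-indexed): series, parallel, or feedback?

Reducing step by step:

Step 1. reduce the feedback loop with forward W1 and return W2
Step 2. parallel reduction of W3, W4, W5
Step 3. close the feedback loop around [W1/(1+W1*W2)], (W3+W4+W5)
The group at step 2 is a parallel group.

Answer: parallel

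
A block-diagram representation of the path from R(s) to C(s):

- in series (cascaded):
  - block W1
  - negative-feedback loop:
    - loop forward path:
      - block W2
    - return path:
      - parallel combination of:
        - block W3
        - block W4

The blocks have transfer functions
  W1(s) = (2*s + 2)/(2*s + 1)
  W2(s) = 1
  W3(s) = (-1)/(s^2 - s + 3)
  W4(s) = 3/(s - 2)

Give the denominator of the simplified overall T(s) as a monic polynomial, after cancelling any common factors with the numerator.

Step 1: parallel reduction of W3, W4; result (3*s^2 - 4*s + 11)/(s^3 - 3*s^2 + 5*s - 6)
Step 2: close the feedback loop around W2, (W3+W4); result (s^3 - 3*s^2 + 5*s - 6)/(s^3 + s + 5)
Step 3: combine W1, [W2/(1+W2*(W3+W4))] in series; result (2*s^4 - 4*s^3 + 4*s^2 - 2*s - 12)/(2*s^4 + s^3 + 2*s^2 + 11*s + 5)
No further cancellation is possible in the step-3 result, so that is T(s). Its denominator becomes monic after dividing by the leading coefficient 2.

Hence the answer: s^4 + s^3/2 + s^2 + 11*s/2 + 5/2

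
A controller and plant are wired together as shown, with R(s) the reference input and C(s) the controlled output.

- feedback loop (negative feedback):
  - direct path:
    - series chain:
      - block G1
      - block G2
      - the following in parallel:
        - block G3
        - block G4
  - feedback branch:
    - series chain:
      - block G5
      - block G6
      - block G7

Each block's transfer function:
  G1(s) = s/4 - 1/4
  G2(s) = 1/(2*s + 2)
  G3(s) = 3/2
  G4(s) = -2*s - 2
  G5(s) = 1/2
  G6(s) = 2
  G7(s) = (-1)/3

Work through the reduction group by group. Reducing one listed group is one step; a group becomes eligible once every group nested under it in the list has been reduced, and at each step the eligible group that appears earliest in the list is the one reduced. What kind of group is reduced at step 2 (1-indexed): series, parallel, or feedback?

(1) add G3, G4 (parallel)
(2) multiply G1, G2, (G3+G4) (series)
(3) combine G5, G6, G7 in series
(4) close the feedback loop around (G1*G2*(G3+G4)), (G5*G6*G7)
At step 2 the group reduced is series.

Therefore the answer is series.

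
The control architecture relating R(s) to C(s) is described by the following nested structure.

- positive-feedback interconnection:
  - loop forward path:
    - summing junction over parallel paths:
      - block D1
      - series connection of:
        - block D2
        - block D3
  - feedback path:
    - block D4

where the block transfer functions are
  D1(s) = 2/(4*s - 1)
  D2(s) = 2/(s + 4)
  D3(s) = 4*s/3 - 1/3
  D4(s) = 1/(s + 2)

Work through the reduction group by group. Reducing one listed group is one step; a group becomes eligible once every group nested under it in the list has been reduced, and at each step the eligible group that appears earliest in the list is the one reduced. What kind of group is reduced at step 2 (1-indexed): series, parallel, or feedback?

Step 1: multiply D2, D3 (series)
Step 2: combine D1, (D2*D3) in parallel
Step 3: close the feedback loop around (D1+(D2*D3)), D4
Step 2 collapses a parallel group.

Therefore the answer is parallel.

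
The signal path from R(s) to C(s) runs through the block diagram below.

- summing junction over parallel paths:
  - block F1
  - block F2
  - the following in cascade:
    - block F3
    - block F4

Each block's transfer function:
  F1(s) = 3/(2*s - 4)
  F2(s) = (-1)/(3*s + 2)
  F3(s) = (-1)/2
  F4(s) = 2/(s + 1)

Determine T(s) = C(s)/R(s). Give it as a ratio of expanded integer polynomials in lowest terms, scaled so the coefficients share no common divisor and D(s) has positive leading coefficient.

(1) multiply F3, F4 (series) -> (-1)/(s + 1)
(2) add F1, F2, (F3*F4) (parallel); the result is T(s) itself (integer coefficients, no common factor, positive leading denominator coefficient)

Final answer: (s^2 + 25*s + 18)/(6*s^3 - 2*s^2 - 16*s - 8)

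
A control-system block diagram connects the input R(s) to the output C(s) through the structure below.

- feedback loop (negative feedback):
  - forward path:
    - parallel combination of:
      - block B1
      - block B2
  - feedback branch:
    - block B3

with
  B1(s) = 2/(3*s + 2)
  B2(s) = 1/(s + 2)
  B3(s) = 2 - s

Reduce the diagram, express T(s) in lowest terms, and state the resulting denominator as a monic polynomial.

The answer is s^2 - 6*s - 8.

Reasoning:
[1] parallel reduction of B1, B2 -> (5*s + 6)/(3*s^2 + 8*s + 4)
[2] reduce the feedback loop with forward (B1+B2) and return B3 -> (-5*s - 6)/(2*s^2 - 12*s - 16)
Step 2 gives the fully reduced T(s), with no common factor left to cancel. The denominator's leading coefficient is 2, so divide each of its coefficients by 2 to get the monic form.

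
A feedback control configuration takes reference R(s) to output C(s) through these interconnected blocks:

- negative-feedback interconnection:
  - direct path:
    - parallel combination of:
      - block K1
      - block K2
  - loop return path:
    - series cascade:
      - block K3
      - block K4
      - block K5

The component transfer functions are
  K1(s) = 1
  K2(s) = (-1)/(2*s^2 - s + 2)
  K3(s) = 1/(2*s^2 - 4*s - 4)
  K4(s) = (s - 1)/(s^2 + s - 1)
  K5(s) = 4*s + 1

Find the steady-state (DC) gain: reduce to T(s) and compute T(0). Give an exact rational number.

First reduce the diagram to T(s).

Step 1. combine K1, K2 in parallel -> (2*s^2 - s + 1)/(2*s^2 - s + 2)
Step 2. reduce the series chain K3, K4, K5 -> (4*s^2 - 3*s - 1)/(2*s^4 - 2*s^3 - 10*s^2 + 4)
Step 3. close the feedback loop around (K1+K2), (K3*K4*K5) -> (4*s^6 - 6*s^5 - 16*s^4 + 8*s^3 - 2*s^2 - 4*s + 4)/(4*s^6 - 6*s^5 - 6*s^4 - 4*s^3 - 7*s^2 - 6*s + 7)
Evaluating the step-3 result (the overall T(s)) at s = 0 gives T(0) = 4/7.

Answer: 4/7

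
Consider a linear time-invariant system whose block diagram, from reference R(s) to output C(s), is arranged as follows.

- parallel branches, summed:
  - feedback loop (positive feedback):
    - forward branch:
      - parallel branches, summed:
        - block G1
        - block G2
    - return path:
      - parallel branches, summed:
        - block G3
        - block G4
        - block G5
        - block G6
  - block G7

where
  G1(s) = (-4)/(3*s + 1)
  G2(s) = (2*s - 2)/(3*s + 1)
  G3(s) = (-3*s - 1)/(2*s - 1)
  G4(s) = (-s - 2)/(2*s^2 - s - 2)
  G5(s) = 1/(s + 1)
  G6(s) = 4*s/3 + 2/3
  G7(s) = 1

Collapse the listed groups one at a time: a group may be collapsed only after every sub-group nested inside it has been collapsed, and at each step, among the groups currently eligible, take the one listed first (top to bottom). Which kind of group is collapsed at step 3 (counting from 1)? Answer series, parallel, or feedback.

Answer: feedback

Working:
Step 1. sum the parallel branches G1, G2
Step 2. parallel reduction of G3, G4, G5, G6
Step 3. close the feedback loop around (G1+G2), (G3+G4+G5+G6)
Step 4. combine [(G1+G2)/(1-(G1+G2)*(G3+G4+G5+G6))], G7 in parallel
Step 3: feedback.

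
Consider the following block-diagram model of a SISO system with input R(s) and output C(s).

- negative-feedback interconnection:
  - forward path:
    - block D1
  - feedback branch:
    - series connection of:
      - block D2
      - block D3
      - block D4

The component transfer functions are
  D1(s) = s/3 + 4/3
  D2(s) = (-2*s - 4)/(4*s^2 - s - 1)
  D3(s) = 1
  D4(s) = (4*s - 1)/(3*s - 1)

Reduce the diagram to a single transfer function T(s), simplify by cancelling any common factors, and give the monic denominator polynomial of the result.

Answer: s^3 - 67*s^2/28 - 29*s/14 + 19/28

Working:
Step 1. multiply D2, D3, D4 (series) -> (-8*s^2 - 14*s + 4)/(12*s^3 - 7*s^2 - 2*s + 1)
Step 2. close the feedback loop around D1, (D2*D3*D4) -> (12*s^4 + 41*s^3 - 30*s^2 - 7*s + 4)/(28*s^3 - 67*s^2 - 58*s + 19)
The result of step 2 is T(s) in lowest terms. Its denominator has leading coefficient 28; dividing the denominator through by 28 makes it monic.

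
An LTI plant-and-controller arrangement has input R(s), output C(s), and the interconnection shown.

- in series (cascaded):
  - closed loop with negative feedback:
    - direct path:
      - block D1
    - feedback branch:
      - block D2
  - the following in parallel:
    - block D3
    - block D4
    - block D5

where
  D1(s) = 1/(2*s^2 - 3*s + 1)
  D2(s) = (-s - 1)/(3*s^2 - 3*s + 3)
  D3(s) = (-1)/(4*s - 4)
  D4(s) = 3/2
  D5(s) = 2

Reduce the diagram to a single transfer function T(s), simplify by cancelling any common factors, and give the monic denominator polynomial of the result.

The answer is s^5 - 7*s^4/2 + 11*s^3/2 - 31*s^2/6 + 5*s/2 - 1/3.

Reasoning:
1. feedback reduction of D1, D2, giving (3*s^2 - 3*s + 3)/(6*s^4 - 15*s^3 + 18*s^2 - 13*s + 2)
2. combine D3, D4, D5 in parallel, giving (14*s - 15)/(4*s - 4)
3. reduce the series chain [D1/(1+D1*D2)], (D3+D4+D5), giving (42*s^3 - 87*s^2 + 87*s - 45)/(24*s^5 - 84*s^4 + 132*s^3 - 124*s^2 + 60*s - 8)
Step 3 gives the fully reduced T(s), with no common factor left to cancel. The denominator's leading coefficient is 24, so divide each of its coefficients by 24 to get the monic form.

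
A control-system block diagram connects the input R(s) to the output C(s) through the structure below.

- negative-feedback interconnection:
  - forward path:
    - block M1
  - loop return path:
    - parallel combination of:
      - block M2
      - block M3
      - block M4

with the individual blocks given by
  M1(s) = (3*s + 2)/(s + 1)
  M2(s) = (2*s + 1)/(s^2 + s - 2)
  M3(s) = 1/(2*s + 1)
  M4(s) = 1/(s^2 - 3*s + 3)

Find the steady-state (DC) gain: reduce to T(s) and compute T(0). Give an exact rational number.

Answer: 3/4

Working:
1. sum the parallel branches M2, M3, M4, giving (5*s^4 - 8*s^3 + 2*s^2 + 15*s - 5)/(2*s^5 - 3*s^4 - 6*s^3 + 16*s^2 - 3*s - 6)
2. collapse the loop (M1 forward, (M2+M3+M4) return), giving (6*s^6 - 5*s^5 - 24*s^4 + 36*s^3 + 23*s^2 - 24*s - 12)/(2*s^6 + 14*s^5 - 23*s^4 + 62*s^2 + 6*s - 16)
The step-2 result is T(s). Setting s = 0: T(0) = -12/(-16) = 3/4.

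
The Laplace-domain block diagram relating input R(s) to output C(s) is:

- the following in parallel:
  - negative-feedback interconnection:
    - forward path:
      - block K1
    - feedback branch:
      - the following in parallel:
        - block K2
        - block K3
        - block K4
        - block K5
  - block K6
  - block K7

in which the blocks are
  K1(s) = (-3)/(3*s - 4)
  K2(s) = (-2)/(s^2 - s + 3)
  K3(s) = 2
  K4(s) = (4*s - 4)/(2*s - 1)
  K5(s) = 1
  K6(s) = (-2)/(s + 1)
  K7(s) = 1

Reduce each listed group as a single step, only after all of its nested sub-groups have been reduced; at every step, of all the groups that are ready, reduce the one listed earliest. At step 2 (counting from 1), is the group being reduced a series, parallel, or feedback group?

(1) reduce the parallel group K2, K3, K4, K5
(2) collapse the loop (K1 forward, (K2+K3+K4+K5) return)
(3) parallel reduction of [K1/(1+K1*(K2+K3+K4+K5))], K6, K7
Step 2 collapses a feedback group.

Answer: feedback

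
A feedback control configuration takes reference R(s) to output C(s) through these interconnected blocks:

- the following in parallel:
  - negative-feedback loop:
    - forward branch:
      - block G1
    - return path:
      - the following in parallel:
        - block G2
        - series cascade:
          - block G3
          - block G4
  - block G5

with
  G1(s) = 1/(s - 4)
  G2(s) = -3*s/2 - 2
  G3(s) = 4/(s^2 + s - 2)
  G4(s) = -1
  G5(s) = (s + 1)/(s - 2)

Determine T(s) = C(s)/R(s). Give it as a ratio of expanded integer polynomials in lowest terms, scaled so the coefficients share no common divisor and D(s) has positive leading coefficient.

First reduce the diagram to T(s).

Step 1 - reduce the series chain G3, G4 = (-4)/(s^2 + s - 2)
Step 2 - parallel reduction of G2, (G3*G4) = (-3*s^3 - 7*s^2 + 2*s)/(2*s^2 + 2*s - 4)
Step 3 - close the feedback loop around G1, (G2+(G3*G4)) = (-2*s^2 - 2*s + 4)/(s^3 + 13*s^2 + 10*s - 16)
Step 4 - sum the parallel branches [G1/(1+G1*(G2+(G3*G4)))], G5, which is the overall transfer function T(s) = C(s)/R(s) in lowest terms

Answer: (s^4 + 12*s^3 + 25*s^2 + 2*s - 24)/(s^4 + 11*s^3 - 16*s^2 - 36*s + 32)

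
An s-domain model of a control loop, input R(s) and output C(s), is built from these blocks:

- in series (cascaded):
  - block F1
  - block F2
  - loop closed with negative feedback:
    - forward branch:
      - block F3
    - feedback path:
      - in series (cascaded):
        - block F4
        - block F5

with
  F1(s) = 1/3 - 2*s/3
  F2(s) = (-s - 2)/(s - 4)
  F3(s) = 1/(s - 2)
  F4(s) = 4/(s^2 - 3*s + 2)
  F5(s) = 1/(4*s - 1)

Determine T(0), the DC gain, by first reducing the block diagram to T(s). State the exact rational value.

Reducing step by step:

Step 1. combine F4, F5 in series, giving 4/(4*s^3 - 13*s^2 + 11*s - 2)
Step 2. reduce the feedback loop with forward F3 and return (F4*F5), giving (4*s^3 - 13*s^2 + 11*s - 2)/(4*s^4 - 21*s^3 + 37*s^2 - 24*s + 8)
Step 3. multiply F1, F2, [F3/(1+F3*(F4*F5))] (series), giving (8*s^5 - 14*s^4 - 25*s^3 + 55*s^2 - 28*s + 4)/(12*s^5 - 111*s^4 + 363*s^3 - 516*s^2 + 312*s - 96)
Evaluating the step-3 result (the overall T(s)) at s = 0 gives T(0) = 4/(-96) = -1/24.

Answer: -1/24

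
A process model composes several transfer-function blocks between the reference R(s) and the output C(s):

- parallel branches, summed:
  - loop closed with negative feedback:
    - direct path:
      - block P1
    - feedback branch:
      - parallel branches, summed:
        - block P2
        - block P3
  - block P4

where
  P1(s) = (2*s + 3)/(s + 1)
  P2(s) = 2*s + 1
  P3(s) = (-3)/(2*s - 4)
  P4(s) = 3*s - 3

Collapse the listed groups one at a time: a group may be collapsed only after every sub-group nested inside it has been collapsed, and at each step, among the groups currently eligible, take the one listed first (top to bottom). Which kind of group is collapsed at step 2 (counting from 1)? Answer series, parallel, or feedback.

(1) add P2, P3 (parallel)
(2) feedback reduction of P1, (P2+P3)
(3) parallel reduction of [P1/(1+P1*(P2+P3))], P4
Step 2: feedback.

Hence the answer: feedback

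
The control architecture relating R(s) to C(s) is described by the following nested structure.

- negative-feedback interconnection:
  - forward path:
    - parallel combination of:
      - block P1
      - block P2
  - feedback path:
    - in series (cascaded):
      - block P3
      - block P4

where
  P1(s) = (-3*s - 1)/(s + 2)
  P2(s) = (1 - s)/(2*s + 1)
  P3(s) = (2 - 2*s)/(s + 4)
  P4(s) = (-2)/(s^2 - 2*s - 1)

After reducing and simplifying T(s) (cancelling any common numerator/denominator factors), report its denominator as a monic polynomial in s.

Step 1. add P1, P2 (parallel); result (-7*s^2 - 6*s + 1)/(2*s^2 + 5*s + 2)
Step 2. cascade P3, P4; result (4*s - 4)/(s^3 + 2*s^2 - 9*s - 4)
Step 3. feedback reduction of (P1+P2), (P3*P4); result (-7*s^5 - 20*s^4 + 52*s^3 + 84*s^2 + 15*s - 4)/(2*s^5 + 9*s^4 - 34*s^3 - 45*s^2 - 10*s - 12)
That last expression is T(s), already simplified. Scaling its denominator by 1/2 (the reciprocal of the leading coefficient) yields the monic denominator.

Hence the answer: s^5 + 9*s^4/2 - 17*s^3 - 45*s^2/2 - 5*s - 6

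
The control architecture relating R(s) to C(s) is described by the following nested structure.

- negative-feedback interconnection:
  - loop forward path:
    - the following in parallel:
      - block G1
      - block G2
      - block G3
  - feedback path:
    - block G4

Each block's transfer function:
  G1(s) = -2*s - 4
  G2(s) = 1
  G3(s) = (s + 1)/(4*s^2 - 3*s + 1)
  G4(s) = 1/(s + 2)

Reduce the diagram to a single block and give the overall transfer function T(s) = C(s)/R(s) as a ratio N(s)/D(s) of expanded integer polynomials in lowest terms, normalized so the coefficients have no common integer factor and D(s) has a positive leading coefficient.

[1] add G1, G2, G3 (parallel) gives (-8*s^3 - 6*s^2 + 8*s - 2)/(4*s^2 - 3*s + 1)
[2] close the feedback loop around (G1+G2+G3), G4; the result is T(s) itself (integer coefficients, no common factor, positive leading denominator coefficient)

Final answer: (8*s^4 + 22*s^3 + 4*s^2 - 14*s + 4)/(4*s^3 + s^2 - 3*s)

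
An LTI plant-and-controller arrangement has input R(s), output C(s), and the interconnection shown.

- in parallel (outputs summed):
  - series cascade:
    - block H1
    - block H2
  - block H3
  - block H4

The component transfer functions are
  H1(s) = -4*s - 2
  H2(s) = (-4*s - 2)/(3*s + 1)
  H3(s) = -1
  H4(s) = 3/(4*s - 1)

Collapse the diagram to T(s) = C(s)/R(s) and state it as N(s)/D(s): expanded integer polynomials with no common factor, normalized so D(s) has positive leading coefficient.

The answer is (64*s^3 + 36*s^2 + 8*s)/(12*s^2 + s - 1).

Reasoning:
(1) cascade H1, H2 = (16*s^2 + 16*s + 4)/(3*s + 1)
(2) combine (H1*H2), H3, H4 in parallel - this is the overall T(s), already in the required normalized form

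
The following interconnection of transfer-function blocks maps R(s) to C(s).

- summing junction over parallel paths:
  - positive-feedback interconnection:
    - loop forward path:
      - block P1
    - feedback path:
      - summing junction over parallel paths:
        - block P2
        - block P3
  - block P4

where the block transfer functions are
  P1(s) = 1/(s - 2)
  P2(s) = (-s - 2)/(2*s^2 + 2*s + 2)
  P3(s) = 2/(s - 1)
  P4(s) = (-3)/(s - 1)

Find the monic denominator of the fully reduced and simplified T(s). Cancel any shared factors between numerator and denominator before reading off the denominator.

Step 1 - add P2, P3 (parallel); result (3*s^2 + 3*s + 6)/(2*s^3 - 2)
Step 2 - reduce the feedback loop with forward P1 and return (P2+P3); result (2*s^3 - 2)/(2*s^4 - 4*s^3 - 3*s^2 - 5*s - 2)
Step 3 - reduce the parallel group [P1/(1-P1*(P2+P3))], P4; result (-4*s^4 + 10*s^3 + 9*s^2 + 13*s + 8)/(2*s^5 - 6*s^4 + s^3 - 2*s^2 + 3*s + 2)
Step 3 gives the fully reduced T(s), with no common factor left to cancel. The denominator's leading coefficient is 2, so divide each of its coefficients by 2 to get the monic form.

Final answer: s^5 - 3*s^4 + s^3/2 - s^2 + 3*s/2 + 1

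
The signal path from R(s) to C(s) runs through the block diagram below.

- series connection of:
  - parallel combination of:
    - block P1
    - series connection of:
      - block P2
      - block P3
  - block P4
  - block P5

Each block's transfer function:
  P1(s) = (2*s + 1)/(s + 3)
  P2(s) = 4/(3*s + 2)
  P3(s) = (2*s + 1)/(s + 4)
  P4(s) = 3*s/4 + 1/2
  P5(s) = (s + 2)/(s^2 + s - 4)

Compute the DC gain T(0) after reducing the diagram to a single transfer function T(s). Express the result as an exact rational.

Answer: -5/24

Working:
Step 1 - combine P2, P3 in series gives (8*s + 4)/(3*s^2 + 14*s + 8)
Step 2 - combine P1, (P2*P3) in parallel gives (6*s^3 + 39*s^2 + 58*s + 20)/(3*s^3 + 23*s^2 + 50*s + 24)
Step 3 - series reduction of (P1+(P2*P3)), P4, P5 gives (6*s^4 + 51*s^3 + 136*s^2 + 136*s + 40)/(4*s^4 + 32*s^3 + 60*s^2 - 64*s - 192)
Evaluating the step-3 result (the overall T(s)) at s = 0 gives T(0) = 40/(-192) = -5/24.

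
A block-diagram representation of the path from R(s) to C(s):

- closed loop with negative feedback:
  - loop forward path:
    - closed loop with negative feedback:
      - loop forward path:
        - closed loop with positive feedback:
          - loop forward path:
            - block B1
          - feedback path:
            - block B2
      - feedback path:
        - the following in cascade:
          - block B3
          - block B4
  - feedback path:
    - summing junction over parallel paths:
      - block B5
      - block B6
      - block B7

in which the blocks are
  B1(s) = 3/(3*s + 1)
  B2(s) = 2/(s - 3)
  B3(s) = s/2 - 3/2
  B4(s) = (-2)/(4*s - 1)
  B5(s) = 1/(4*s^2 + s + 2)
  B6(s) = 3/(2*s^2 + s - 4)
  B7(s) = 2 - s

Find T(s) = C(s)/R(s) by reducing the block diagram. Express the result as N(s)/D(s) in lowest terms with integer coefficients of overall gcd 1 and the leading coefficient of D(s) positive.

1. close the feedback loop around B1, B2: (3*s - 9)/(3*s^2 - 8*s - 9)
2. multiply B3, B4 (series): (3 - s)/(4*s - 1)
3. feedback reduction of [B1/(1-B1*B2)], (B3*B4): (12*s^2 - 39*s + 9)/(12*s^3 - 38*s^2 - 10*s - 18)
4. parallel reduction of B5, B6, B7: (-8*s^5 + 10*s^4 + 23*s^3 - 6*s^2 + 8*s - 14)/(8*s^4 + 6*s^3 - 11*s^2 - 2*s - 8)
5. collapse the loop ([[B1/(1-B1*B2)]/(1+[B1/(1-B1*B2)]*(B3*B4))] forward, (B5+B6+B7) return), giving the overall T(s)

Hence the answer: (96*s^6 - 240*s^5 - 294*s^4 + 459*s^3 - 117*s^2 + 294*s - 72)/(200*s^6 - 626*s^5 - 689*s^4 + 519*s^3 - 12*s^2 + 734*s + 18)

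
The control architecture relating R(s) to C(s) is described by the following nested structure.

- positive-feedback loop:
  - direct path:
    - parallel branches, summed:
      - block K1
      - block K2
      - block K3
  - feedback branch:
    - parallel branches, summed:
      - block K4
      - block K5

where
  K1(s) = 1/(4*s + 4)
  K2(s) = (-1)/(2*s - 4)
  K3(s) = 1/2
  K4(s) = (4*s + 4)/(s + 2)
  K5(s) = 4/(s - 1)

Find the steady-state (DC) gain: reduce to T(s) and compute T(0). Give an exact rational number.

The answer is 1/3.

Reasoning:
Step 1. sum the parallel branches K1, K2, K3 gives (2*s^2 - 3*s - 8)/(4*s^2 - 4*s - 8)
Step 2. sum the parallel branches K4, K5 gives (4*s^2 + 4*s + 4)/(s^2 + s - 2)
Step 3. collapse the loop ((K1+K2+K3) forward, (K4+K5) return) gives (-2*s^4 + s^3 + 15*s^2 + 2*s - 16)/(4*s^4 - 4*s^3 - 16*s^2 - 44*s - 48)
The step-3 result is T(s). Setting s = 0: T(0) = -16/(-48) = 1/3.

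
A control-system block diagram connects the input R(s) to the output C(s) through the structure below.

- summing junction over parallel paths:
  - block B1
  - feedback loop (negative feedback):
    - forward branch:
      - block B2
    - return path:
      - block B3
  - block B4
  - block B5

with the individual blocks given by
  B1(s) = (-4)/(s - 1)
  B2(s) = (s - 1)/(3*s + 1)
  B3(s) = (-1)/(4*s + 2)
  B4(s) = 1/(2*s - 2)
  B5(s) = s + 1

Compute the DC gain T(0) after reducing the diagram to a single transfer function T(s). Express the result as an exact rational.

Reducing step by step:

Step 1. close the feedback loop around B2, B3 = (4*s^2 - 2*s - 2)/(12*s^2 + 9*s + 3)
Step 2. combine B1, [B2/(1+B2*B3)], B4, B5 in parallel = (24*s^4 + 26*s^3 - 114*s^2 - 81*s - 23)/(24*s^3 - 6*s^2 - 12*s - 6)
DC gain: substitute s = 0 into T(s) from step 2: T(0) = -23/(-6) = 23/6.

Answer: 23/6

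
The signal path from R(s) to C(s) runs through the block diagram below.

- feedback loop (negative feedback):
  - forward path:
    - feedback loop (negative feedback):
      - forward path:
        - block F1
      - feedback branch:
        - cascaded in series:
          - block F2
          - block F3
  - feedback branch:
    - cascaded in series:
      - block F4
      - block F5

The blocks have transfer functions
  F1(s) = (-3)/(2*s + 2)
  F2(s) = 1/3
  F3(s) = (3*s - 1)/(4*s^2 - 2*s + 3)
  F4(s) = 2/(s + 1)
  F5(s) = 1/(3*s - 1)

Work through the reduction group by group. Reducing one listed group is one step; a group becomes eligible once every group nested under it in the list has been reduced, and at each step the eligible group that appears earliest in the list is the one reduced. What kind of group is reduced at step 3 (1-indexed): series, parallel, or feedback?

The answer is series.

Reasoning:
[1] series reduction of F2, F3
[2] collapse the loop (F1 forward, (F2*F3) return)
[3] combine F4, F5 in series
[4] reduce the feedback loop with forward [F1/(1+F1*(F2*F3))] and return (F4*F5)
Step 3 collapses a series group.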